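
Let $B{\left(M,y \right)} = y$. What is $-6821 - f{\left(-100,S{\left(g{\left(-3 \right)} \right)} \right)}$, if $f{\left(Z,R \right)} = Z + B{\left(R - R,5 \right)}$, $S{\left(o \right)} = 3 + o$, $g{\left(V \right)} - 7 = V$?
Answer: $-6726$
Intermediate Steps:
$g{\left(V \right)} = 7 + V$
$f{\left(Z,R \right)} = 5 + Z$ ($f{\left(Z,R \right)} = Z + 5 = 5 + Z$)
$-6821 - f{\left(-100,S{\left(g{\left(-3 \right)} \right)} \right)} = -6821 - \left(5 - 100\right) = -6821 - -95 = -6821 + 95 = -6726$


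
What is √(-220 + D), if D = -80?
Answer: 10*I*√3 ≈ 17.32*I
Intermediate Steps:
√(-220 + D) = √(-220 - 80) = √(-300) = 10*I*√3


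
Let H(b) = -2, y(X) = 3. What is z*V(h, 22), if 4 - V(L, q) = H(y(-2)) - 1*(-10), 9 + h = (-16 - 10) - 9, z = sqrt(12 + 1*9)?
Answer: -4*sqrt(21) ≈ -18.330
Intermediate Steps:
z = sqrt(21) (z = sqrt(12 + 9) = sqrt(21) ≈ 4.5826)
h = -44 (h = -9 + ((-16 - 10) - 9) = -9 + (-26 - 9) = -9 - 35 = -44)
V(L, q) = -4 (V(L, q) = 4 - (-2 - 1*(-10)) = 4 - (-2 + 10) = 4 - 1*8 = 4 - 8 = -4)
z*V(h, 22) = sqrt(21)*(-4) = -4*sqrt(21)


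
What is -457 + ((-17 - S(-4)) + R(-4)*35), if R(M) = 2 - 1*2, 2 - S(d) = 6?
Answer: -470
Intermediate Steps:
S(d) = -4 (S(d) = 2 - 1*6 = 2 - 6 = -4)
R(M) = 0 (R(M) = 2 - 2 = 0)
-457 + ((-17 - S(-4)) + R(-4)*35) = -457 + ((-17 - 1*(-4)) + 0*35) = -457 + ((-17 + 4) + 0) = -457 + (-13 + 0) = -457 - 13 = -470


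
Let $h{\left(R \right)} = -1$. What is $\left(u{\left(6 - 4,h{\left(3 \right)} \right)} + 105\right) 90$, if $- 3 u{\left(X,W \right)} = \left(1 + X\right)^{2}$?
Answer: $9180$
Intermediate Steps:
$u{\left(X,W \right)} = - \frac{\left(1 + X\right)^{2}}{3}$
$\left(u{\left(6 - 4,h{\left(3 \right)} \right)} + 105\right) 90 = \left(- \frac{\left(1 + \left(6 - 4\right)\right)^{2}}{3} + 105\right) 90 = \left(- \frac{\left(1 + 2\right)^{2}}{3} + 105\right) 90 = \left(- \frac{3^{2}}{3} + 105\right) 90 = \left(\left(- \frac{1}{3}\right) 9 + 105\right) 90 = \left(-3 + 105\right) 90 = 102 \cdot 90 = 9180$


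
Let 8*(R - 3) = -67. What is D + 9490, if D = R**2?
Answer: 609209/64 ≈ 9518.9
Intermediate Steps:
R = -43/8 (R = 3 + (1/8)*(-67) = 3 - 67/8 = -43/8 ≈ -5.3750)
D = 1849/64 (D = (-43/8)**2 = 1849/64 ≈ 28.891)
D + 9490 = 1849/64 + 9490 = 609209/64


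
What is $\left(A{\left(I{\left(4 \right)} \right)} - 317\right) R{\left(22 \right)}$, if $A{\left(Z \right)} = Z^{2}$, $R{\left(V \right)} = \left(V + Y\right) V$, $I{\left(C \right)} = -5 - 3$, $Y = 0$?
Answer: $-122452$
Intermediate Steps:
$I{\left(C \right)} = -8$ ($I{\left(C \right)} = -5 - 3 = -8$)
$R{\left(V \right)} = V^{2}$ ($R{\left(V \right)} = \left(V + 0\right) V = V V = V^{2}$)
$\left(A{\left(I{\left(4 \right)} \right)} - 317\right) R{\left(22 \right)} = \left(\left(-8\right)^{2} - 317\right) 22^{2} = \left(64 - 317\right) 484 = \left(-253\right) 484 = -122452$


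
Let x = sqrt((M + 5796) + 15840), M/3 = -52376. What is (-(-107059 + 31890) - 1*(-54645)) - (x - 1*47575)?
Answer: 177389 - 2*I*sqrt(33873) ≈ 1.7739e+5 - 368.09*I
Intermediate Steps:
M = -157128 (M = 3*(-52376) = -157128)
x = 2*I*sqrt(33873) (x = sqrt((-157128 + 5796) + 15840) = sqrt(-151332 + 15840) = sqrt(-135492) = 2*I*sqrt(33873) ≈ 368.09*I)
(-(-107059 + 31890) - 1*(-54645)) - (x - 1*47575) = (-(-107059 + 31890) - 1*(-54645)) - (2*I*sqrt(33873) - 1*47575) = (-1*(-75169) + 54645) - (2*I*sqrt(33873) - 47575) = (75169 + 54645) - (-47575 + 2*I*sqrt(33873)) = 129814 + (47575 - 2*I*sqrt(33873)) = 177389 - 2*I*sqrt(33873)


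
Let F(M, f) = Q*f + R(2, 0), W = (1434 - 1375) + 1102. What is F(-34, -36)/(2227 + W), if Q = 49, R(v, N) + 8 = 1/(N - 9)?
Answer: -15949/30492 ≈ -0.52306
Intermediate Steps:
R(v, N) = -8 + 1/(-9 + N) (R(v, N) = -8 + 1/(N - 9) = -8 + 1/(-9 + N))
W = 1161 (W = 59 + 1102 = 1161)
F(M, f) = -73/9 + 49*f (F(M, f) = 49*f + (73 - 8*0)/(-9 + 0) = 49*f + (73 + 0)/(-9) = 49*f - ⅑*73 = 49*f - 73/9 = -73/9 + 49*f)
F(-34, -36)/(2227 + W) = (-73/9 + 49*(-36))/(2227 + 1161) = (-73/9 - 1764)/3388 = -15949/9*1/3388 = -15949/30492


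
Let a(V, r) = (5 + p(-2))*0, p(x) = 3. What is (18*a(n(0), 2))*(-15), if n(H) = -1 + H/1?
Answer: 0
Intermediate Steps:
n(H) = -1 + H (n(H) = -1 + 1*H = -1 + H)
a(V, r) = 0 (a(V, r) = (5 + 3)*0 = 8*0 = 0)
(18*a(n(0), 2))*(-15) = (18*0)*(-15) = 0*(-15) = 0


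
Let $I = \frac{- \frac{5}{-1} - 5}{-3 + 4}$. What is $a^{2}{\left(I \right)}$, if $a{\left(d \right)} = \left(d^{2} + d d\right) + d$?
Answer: $0$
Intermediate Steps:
$I = 0$ ($I = \frac{\left(-5\right) \left(-1\right) - 5}{1} = \left(5 - 5\right) 1 = 0 \cdot 1 = 0$)
$a{\left(d \right)} = d + 2 d^{2}$ ($a{\left(d \right)} = \left(d^{2} + d^{2}\right) + d = 2 d^{2} + d = d + 2 d^{2}$)
$a^{2}{\left(I \right)} = \left(0 \left(1 + 2 \cdot 0\right)\right)^{2} = \left(0 \left(1 + 0\right)\right)^{2} = \left(0 \cdot 1\right)^{2} = 0^{2} = 0$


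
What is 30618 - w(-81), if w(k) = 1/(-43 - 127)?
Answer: 5205061/170 ≈ 30618.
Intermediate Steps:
w(k) = -1/170 (w(k) = 1/(-170) = -1/170)
30618 - w(-81) = 30618 - 1*(-1/170) = 30618 + 1/170 = 5205061/170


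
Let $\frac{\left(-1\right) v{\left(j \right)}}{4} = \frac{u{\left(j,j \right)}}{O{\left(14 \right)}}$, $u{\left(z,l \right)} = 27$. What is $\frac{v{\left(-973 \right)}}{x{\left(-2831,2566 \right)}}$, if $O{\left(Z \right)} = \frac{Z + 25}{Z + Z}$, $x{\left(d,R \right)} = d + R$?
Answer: $\frac{1008}{3445} \approx 0.2926$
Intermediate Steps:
$x{\left(d,R \right)} = R + d$
$O{\left(Z \right)} = \frac{25 + Z}{2 Z}$
$v{\left(j \right)} = - \frac{1008}{13}$ ($v{\left(j \right)} = - 4 \frac{27}{\frac{1}{2} \cdot \frac{1}{14} \left(25 + 14\right)} = - 4 \frac{27}{\frac{1}{2} \cdot \frac{1}{14} \cdot 39} = - 4 \frac{27}{\frac{39}{28}} = - 4 \cdot 27 \cdot \frac{28}{39} = \left(-4\right) \frac{252}{13} = - \frac{1008}{13}$)
$\frac{v{\left(-973 \right)}}{x{\left(-2831,2566 \right)}} = - \frac{1008}{13 \left(2566 - 2831\right)} = - \frac{1008}{13 \left(-265\right)} = \left(- \frac{1008}{13}\right) \left(- \frac{1}{265}\right) = \frac{1008}{3445}$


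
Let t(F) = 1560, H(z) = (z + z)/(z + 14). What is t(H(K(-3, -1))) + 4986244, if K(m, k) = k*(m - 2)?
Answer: 4987804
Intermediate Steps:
K(m, k) = k*(-2 + m)
H(z) = 2*z/(14 + z) (H(z) = (2*z)/(14 + z) = 2*z/(14 + z))
t(H(K(-3, -1))) + 4986244 = 1560 + 4986244 = 4987804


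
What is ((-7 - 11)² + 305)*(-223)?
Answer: -140267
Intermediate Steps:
((-7 - 11)² + 305)*(-223) = ((-18)² + 305)*(-223) = (324 + 305)*(-223) = 629*(-223) = -140267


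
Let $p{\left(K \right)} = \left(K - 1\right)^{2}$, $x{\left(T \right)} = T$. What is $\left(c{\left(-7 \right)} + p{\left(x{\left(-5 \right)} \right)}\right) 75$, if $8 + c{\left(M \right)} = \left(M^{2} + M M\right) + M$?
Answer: $8925$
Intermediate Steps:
$p{\left(K \right)} = \left(-1 + K\right)^{2}$
$c{\left(M \right)} = -8 + M + 2 M^{2}$ ($c{\left(M \right)} = -8 + \left(\left(M^{2} + M M\right) + M\right) = -8 + \left(\left(M^{2} + M^{2}\right) + M\right) = -8 + \left(2 M^{2} + M\right) = -8 + \left(M + 2 M^{2}\right) = -8 + M + 2 M^{2}$)
$\left(c{\left(-7 \right)} + p{\left(x{\left(-5 \right)} \right)}\right) 75 = \left(\left(-8 - 7 + 2 \left(-7\right)^{2}\right) + \left(-1 - 5\right)^{2}\right) 75 = \left(\left(-8 - 7 + 2 \cdot 49\right) + \left(-6\right)^{2}\right) 75 = \left(\left(-8 - 7 + 98\right) + 36\right) 75 = \left(83 + 36\right) 75 = 119 \cdot 75 = 8925$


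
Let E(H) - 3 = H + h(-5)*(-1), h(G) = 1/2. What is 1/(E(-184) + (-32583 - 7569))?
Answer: -2/80667 ≈ -2.4793e-5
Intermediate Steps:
h(G) = ½
E(H) = 5/2 + H (E(H) = 3 + (H + (½)*(-1)) = 3 + (H - ½) = 3 + (-½ + H) = 5/2 + H)
1/(E(-184) + (-32583 - 7569)) = 1/((5/2 - 184) + (-32583 - 7569)) = 1/(-363/2 - 40152) = 1/(-80667/2) = -2/80667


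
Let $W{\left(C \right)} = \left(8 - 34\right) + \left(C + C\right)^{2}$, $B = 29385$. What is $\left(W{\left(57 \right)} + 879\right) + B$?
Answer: $43234$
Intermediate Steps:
$W{\left(C \right)} = -26 + 4 C^{2}$ ($W{\left(C \right)} = -26 + \left(2 C\right)^{2} = -26 + 4 C^{2}$)
$\left(W{\left(57 \right)} + 879\right) + B = \left(\left(-26 + 4 \cdot 57^{2}\right) + 879\right) + 29385 = \left(\left(-26 + 4 \cdot 3249\right) + 879\right) + 29385 = \left(\left(-26 + 12996\right) + 879\right) + 29385 = \left(12970 + 879\right) + 29385 = 13849 + 29385 = 43234$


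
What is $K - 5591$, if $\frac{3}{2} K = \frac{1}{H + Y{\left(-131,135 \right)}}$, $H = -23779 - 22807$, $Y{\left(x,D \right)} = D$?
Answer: $- \frac{779122625}{139353} \approx -5591.0$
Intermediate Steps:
$H = -46586$ ($H = -23779 - 22807 = -46586$)
$K = - \frac{2}{139353}$ ($K = \frac{2}{3 \left(-46586 + 135\right)} = \frac{2}{3 \left(-46451\right)} = \frac{2}{3} \left(- \frac{1}{46451}\right) = - \frac{2}{139353} \approx -1.4352 \cdot 10^{-5}$)
$K - 5591 = - \frac{2}{139353} - 5591 = - \frac{779122625}{139353}$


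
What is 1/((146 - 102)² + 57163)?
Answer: 1/59099 ≈ 1.6921e-5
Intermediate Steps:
1/((146 - 102)² + 57163) = 1/(44² + 57163) = 1/(1936 + 57163) = 1/59099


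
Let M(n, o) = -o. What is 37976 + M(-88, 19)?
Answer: 37957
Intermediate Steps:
37976 + M(-88, 19) = 37976 - 1*19 = 37976 - 19 = 37957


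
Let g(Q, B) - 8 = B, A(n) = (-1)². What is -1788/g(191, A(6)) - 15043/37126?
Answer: -22172225/111378 ≈ -199.07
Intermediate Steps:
A(n) = 1
g(Q, B) = 8 + B
-1788/g(191, A(6)) - 15043/37126 = -1788/(8 + 1) - 15043/37126 = -1788/9 - 15043*1/37126 = -1788*⅑ - 15043/37126 = -596/3 - 15043/37126 = -22172225/111378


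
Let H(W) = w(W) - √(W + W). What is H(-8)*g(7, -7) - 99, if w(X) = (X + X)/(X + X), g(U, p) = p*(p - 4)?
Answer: -22 - 308*I ≈ -22.0 - 308.0*I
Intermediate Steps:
g(U, p) = p*(-4 + p)
w(X) = 1 (w(X) = (2*X)/((2*X)) = (2*X)*(1/(2*X)) = 1)
H(W) = 1 - √2*√W (H(W) = 1 - √(W + W) = 1 - √(2*W) = 1 - √2*√W)
H(-8)*g(7, -7) - 99 = (1 - √2*√(-8))*(-7*(-4 - 7)) - 99 = (1 - √2*2*I*√2)*(-7*(-11)) - 99 = (1 - 4*I)*77 - 99 = (77 - 308*I) - 99 = -22 - 308*I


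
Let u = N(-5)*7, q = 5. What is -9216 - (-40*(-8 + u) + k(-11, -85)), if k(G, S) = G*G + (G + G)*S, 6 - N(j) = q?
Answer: -11247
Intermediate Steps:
N(j) = 1 (N(j) = 6 - 1*5 = 6 - 5 = 1)
k(G, S) = G**2 + 2*G*S (k(G, S) = G**2 + (2*G)*S = G**2 + 2*G*S)
u = 7 (u = 1*7 = 7)
-9216 - (-40*(-8 + u) + k(-11, -85)) = -9216 - (-40*(-8 + 7) - 11*(-11 + 2*(-85))) = -9216 - (-40*(-1) - 11*(-11 - 170)) = -9216 - (40 - 11*(-181)) = -9216 - (40 + 1991) = -9216 - 1*2031 = -9216 - 2031 = -11247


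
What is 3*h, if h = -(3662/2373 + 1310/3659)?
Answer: -16507888/2894269 ≈ -5.7036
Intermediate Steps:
h = -16507888/8682807 (h = -(3662*(1/2373) + 1310*(1/3659)) = -(3662/2373 + 1310/3659) = -1*16507888/8682807 = -16507888/8682807 ≈ -1.9012)
3*h = 3*(-16507888/8682807) = -16507888/2894269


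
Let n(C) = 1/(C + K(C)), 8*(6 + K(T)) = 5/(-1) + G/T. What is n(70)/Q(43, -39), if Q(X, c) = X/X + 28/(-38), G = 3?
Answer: 2128/35493 ≈ 0.059955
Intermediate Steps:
Q(X, c) = 5/19 (Q(X, c) = 1 + 28*(-1/38) = 1 - 14/19 = 5/19)
K(T) = -53/8 + 3/(8*T) (K(T) = -6 + (5/(-1) + 3/T)/8 = -6 + (5*(-1) + 3/T)/8 = -6 + (-5 + 3/T)/8 = -6 + (-5/8 + 3/(8*T)) = -53/8 + 3/(8*T))
n(C) = 1/(C + (3 - 53*C)/(8*C))
n(70)/Q(43, -39) = (8*70/(3 - 53*70 + 8*70²))/(5/19) = (8*70/(3 - 3710 + 8*4900))*(19/5) = (8*70/(3 - 3710 + 39200))*(19/5) = (8*70/35493)*(19/5) = (8*70*(1/35493))*(19/5) = (560/35493)*(19/5) = 2128/35493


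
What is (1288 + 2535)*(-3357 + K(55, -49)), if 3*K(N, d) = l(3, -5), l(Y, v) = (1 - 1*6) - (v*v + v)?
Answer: -38597008/3 ≈ -1.2866e+7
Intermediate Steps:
l(Y, v) = -5 - v - v² (l(Y, v) = (1 - 6) - (v² + v) = -5 - (v + v²) = -5 + (-v - v²) = -5 - v - v²)
K(N, d) = -25/3 (K(N, d) = (-5 - 1*(-5) - 1*(-5)²)/3 = (-5 + 5 - 1*25)/3 = (-5 + 5 - 25)/3 = (⅓)*(-25) = -25/3)
(1288 + 2535)*(-3357 + K(55, -49)) = (1288 + 2535)*(-3357 - 25/3) = 3823*(-10096/3) = -38597008/3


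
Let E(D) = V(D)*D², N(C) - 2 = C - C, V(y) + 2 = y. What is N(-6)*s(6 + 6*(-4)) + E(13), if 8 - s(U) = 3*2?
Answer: 1863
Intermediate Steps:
V(y) = -2 + y
N(C) = 2 (N(C) = 2 + (C - C) = 2 + 0 = 2)
s(U) = 2 (s(U) = 8 - 3*2 = 8 - 1*6 = 8 - 6 = 2)
E(D) = D²*(-2 + D) (E(D) = (-2 + D)*D² = D²*(-2 + D))
N(-6)*s(6 + 6*(-4)) + E(13) = 2*2 + 13²*(-2 + 13) = 4 + 169*11 = 4 + 1859 = 1863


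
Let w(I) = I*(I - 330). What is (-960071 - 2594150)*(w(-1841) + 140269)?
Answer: -14704096614680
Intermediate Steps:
w(I) = I*(-330 + I)
(-960071 - 2594150)*(w(-1841) + 140269) = (-960071 - 2594150)*(-1841*(-330 - 1841) + 140269) = -3554221*(-1841*(-2171) + 140269) = -3554221*(3996811 + 140269) = -3554221*4137080 = -14704096614680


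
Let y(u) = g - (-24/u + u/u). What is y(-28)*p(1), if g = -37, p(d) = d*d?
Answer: -272/7 ≈ -38.857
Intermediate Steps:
p(d) = d**2
y(u) = -38 + 24/u (y(u) = -37 - (-24/u + u/u) = -37 - (-24/u + 1) = -37 - (1 - 24/u) = -37 + (-1 + 24/u) = -38 + 24/u)
y(-28)*p(1) = (-38 + 24/(-28))*1**2 = (-38 + 24*(-1/28))*1 = (-38 - 6/7)*1 = -272/7*1 = -272/7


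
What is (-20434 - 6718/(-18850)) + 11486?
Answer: -84331541/9425 ≈ -8947.6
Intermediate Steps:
(-20434 - 6718/(-18850)) + 11486 = (-20434 - 6718*(-1/18850)) + 11486 = (-20434 + 3359/9425) + 11486 = -192587091/9425 + 11486 = -84331541/9425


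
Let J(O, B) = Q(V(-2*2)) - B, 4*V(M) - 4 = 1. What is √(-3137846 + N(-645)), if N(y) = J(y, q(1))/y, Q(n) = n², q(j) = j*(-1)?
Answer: I*√20886758140845/2580 ≈ 1771.4*I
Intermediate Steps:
V(M) = 5/4 (V(M) = 1 + (¼)*1 = 1 + ¼ = 5/4)
q(j) = -j
J(O, B) = 25/16 - B (J(O, B) = (5/4)² - B = 25/16 - B)
N(y) = 41/(16*y) (N(y) = (25/16 - (-1))/y = (25/16 - 1*(-1))/y = (25/16 + 1)/y = 41/(16*y))
√(-3137846 + N(-645)) = √(-3137846 + (41/16)/(-645)) = √(-3137846 + (41/16)*(-1/645)) = √(-3137846 - 41/10320) = √(-32382570761/10320) = I*√20886758140845/2580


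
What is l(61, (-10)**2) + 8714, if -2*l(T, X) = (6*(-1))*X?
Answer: 9014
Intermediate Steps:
l(T, X) = 3*X (l(T, X) = -6*(-1)*X/2 = -(-3)*X = 3*X)
l(61, (-10)**2) + 8714 = 3*(-10)**2 + 8714 = 3*100 + 8714 = 300 + 8714 = 9014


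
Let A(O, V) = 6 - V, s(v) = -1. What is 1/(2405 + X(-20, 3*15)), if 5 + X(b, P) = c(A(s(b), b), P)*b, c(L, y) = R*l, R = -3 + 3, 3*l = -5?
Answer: 1/2400 ≈ 0.00041667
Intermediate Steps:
l = -5/3 (l = (1/3)*(-5) = -5/3 ≈ -1.6667)
R = 0
c(L, y) = 0 (c(L, y) = 0*(-5/3) = 0)
X(b, P) = -5 (X(b, P) = -5 + 0*b = -5 + 0 = -5)
1/(2405 + X(-20, 3*15)) = 1/(2405 - 5) = 1/2400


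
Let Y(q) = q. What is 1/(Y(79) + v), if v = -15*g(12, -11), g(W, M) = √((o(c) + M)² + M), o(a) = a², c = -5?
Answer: -79/35384 - 15*√185/35384 ≈ -0.0079986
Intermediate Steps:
g(W, M) = √(M + (25 + M)²) (g(W, M) = √(((-5)² + M)² + M) = √((25 + M)² + M) = √(M + (25 + M)²))
v = -15*√185 (v = -15*√(-11 + (25 - 11)²) = -15*√(-11 + 14²) = -15*√(-11 + 196) = -15*√185 ≈ -204.02)
1/(Y(79) + v) = 1/(79 - 15*√185)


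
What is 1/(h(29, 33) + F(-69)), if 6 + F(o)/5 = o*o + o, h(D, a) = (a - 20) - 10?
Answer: 1/23433 ≈ 4.2675e-5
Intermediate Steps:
h(D, a) = -30 + a (h(D, a) = (-20 + a) - 10 = -30 + a)
F(o) = -30 + 5*o + 5*o² (F(o) = -30 + 5*(o*o + o) = -30 + 5*(o² + o) = -30 + 5*(o + o²) = -30 + (5*o + 5*o²) = -30 + 5*o + 5*o²)
1/(h(29, 33) + F(-69)) = 1/((-30 + 33) + (-30 + 5*(-69) + 5*(-69)²)) = 1/(3 + (-30 - 345 + 5*4761)) = 1/(3 + (-30 - 345 + 23805)) = 1/(3 + 23430) = 1/23433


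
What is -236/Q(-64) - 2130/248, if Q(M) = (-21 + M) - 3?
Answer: -8057/1364 ≈ -5.9069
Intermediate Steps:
Q(M) = -24 + M
-236/Q(-64) - 2130/248 = -236/(-24 - 64) - 2130/248 = -236/(-88) - 2130*1/248 = -236*(-1/88) - 1065/124 = 59/22 - 1065/124 = -8057/1364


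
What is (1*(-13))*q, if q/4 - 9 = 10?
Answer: -988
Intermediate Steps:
q = 76 (q = 36 + 4*10 = 36 + 40 = 76)
(1*(-13))*q = (1*(-13))*76 = -13*76 = -988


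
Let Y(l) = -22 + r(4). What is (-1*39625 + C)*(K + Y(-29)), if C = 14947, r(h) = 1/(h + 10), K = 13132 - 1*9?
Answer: -2263157685/7 ≈ -3.2331e+8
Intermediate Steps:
K = 13123 (K = 13132 - 9 = 13123)
r(h) = 1/(10 + h)
Y(l) = -307/14 (Y(l) = -22 + 1/(10 + 4) = -22 + 1/14 = -307/14)
(-1*39625 + C)*(K + Y(-29)) = (-1*39625 + 14947)*(13123 - 307/14) = (-39625 + 14947)*(183415/14) = -24678*183415/14 = -2263157685/7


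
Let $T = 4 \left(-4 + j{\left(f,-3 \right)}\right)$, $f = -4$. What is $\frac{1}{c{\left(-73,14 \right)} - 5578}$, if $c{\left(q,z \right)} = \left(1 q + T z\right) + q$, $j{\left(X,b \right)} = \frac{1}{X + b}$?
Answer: $- \frac{1}{5956} \approx -0.0001679$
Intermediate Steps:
$T = - \frac{116}{7}$ ($T = 4 \left(-4 + \frac{1}{-4 - 3}\right) = 4 \left(-4 + \frac{1}{-7}\right) = 4 \left(-4 - \frac{1}{7}\right) = 4 \left(- \frac{29}{7}\right) = - \frac{116}{7} \approx -16.571$)
$c{\left(q,z \right)} = 2 q - \frac{116 z}{7}$ ($c{\left(q,z \right)} = \left(1 q - \frac{116 z}{7}\right) + q = \left(q - \frac{116 z}{7}\right) + q = 2 q - \frac{116 z}{7}$)
$\frac{1}{c{\left(-73,14 \right)} - 5578} = \frac{1}{\left(2 \left(-73\right) - 232\right) - 5578} = \frac{1}{\left(-146 - 232\right) - 5578} = \frac{1}{-378 - 5578} = \frac{1}{-5956} = - \frac{1}{5956}$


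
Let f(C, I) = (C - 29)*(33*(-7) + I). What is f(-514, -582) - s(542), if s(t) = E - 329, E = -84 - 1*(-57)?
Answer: 441815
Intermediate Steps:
E = -27 (E = -84 + 57 = -27)
f(C, I) = (-231 + I)*(-29 + C) (f(C, I) = (-29 + C)*(-231 + I) = (-231 + I)*(-29 + C))
s(t) = -356 (s(t) = -27 - 329 = -356)
f(-514, -582) - s(542) = (6699 - 231*(-514) - 29*(-582) - 514*(-582)) - 1*(-356) = (6699 + 118734 + 16878 + 299148) + 356 = 441459 + 356 = 441815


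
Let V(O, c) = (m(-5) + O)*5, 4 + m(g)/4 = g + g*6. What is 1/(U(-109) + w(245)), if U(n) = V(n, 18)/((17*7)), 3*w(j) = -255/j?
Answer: -833/9564 ≈ -0.087097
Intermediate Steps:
m(g) = -16 + 28*g (m(g) = -16 + 4*(g + g*6) = -16 + 4*(g + 6*g) = -16 + 4*(7*g) = -16 + 28*g)
V(O, c) = -780 + 5*O (V(O, c) = ((-16 + 28*(-5)) + O)*5 = ((-16 - 140) + O)*5 = (-156 + O)*5 = -780 + 5*O)
w(j) = -85/j (w(j) = (-255/j)/3 = -85/j)
U(n) = -780/119 + 5*n/119 (U(n) = (-780 + 5*n)/((17*7)) = (-780 + 5*n)/119 = (-780 + 5*n)*(1/119) = -780/119 + 5*n/119)
1/(U(-109) + w(245)) = 1/((-780/119 + (5/119)*(-109)) - 85/245) = 1/((-780/119 - 545/119) - 85*1/245) = 1/(-1325/119 - 17/49) = 1/(-9564/833) = -833/9564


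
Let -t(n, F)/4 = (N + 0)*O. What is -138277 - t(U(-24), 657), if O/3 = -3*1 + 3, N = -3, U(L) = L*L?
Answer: -138277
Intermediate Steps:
U(L) = L**2
O = 0 (O = 3*(-3*1 + 3) = 3*(-3 + 3) = 3*0 = 0)
t(n, F) = 0 (t(n, F) = -4*(-3 + 0)*0 = -(-12)*0 = -4*0 = 0)
-138277 - t(U(-24), 657) = -138277 - 1*0 = -138277 + 0 = -138277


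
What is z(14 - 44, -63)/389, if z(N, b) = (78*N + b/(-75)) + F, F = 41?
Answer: -57454/9725 ≈ -5.9079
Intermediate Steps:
z(N, b) = 41 + 78*N - b/75 (z(N, b) = (78*N + b/(-75)) + 41 = (78*N - b/75) + 41 = 41 + 78*N - b/75)
z(14 - 44, -63)/389 = (41 + 78*(14 - 44) - 1/75*(-63))/389 = (41 + 78*(-30) + 21/25)*(1/389) = (41 - 2340 + 21/25)*(1/389) = -57454/25*1/389 = -57454/9725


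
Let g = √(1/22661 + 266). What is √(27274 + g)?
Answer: √(14005769599354 + 22661*√136596587647)/22661 ≈ 165.20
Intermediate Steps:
g = √136596587647/22661 (g = √(1/22661 + 266) = √(6027827/22661) = √136596587647/22661 ≈ 16.310)
√(27274 + g) = √(27274 + √136596587647/22661)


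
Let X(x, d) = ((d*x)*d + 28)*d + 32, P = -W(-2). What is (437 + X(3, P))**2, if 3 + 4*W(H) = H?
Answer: 1064782161/4096 ≈ 2.5996e+5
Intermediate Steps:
W(H) = -3/4 + H/4
P = 5/4 (P = -(-3/4 + (1/4)*(-2)) = -(-3/4 - 1/2) = -1*(-5/4) = 5/4 ≈ 1.2500)
X(x, d) = 32 + d*(28 + x*d**2) (X(x, d) = (x*d**2 + 28)*d + 32 = (28 + x*d**2)*d + 32 = d*(28 + x*d**2) + 32 = 32 + d*(28 + x*d**2))
(437 + X(3, P))**2 = (437 + (32 + 28*(5/4) + 3*(5/4)**3))**2 = (437 + (32 + 35 + 3*(125/64)))**2 = (437 + (32 + 35 + 375/64))**2 = (437 + 4663/64)**2 = (32631/64)**2 = 1064782161/4096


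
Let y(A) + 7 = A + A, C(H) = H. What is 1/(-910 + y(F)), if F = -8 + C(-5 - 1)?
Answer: -1/945 ≈ -0.0010582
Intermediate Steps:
F = -14 (F = -8 + (-5 - 1) = -8 - 6 = -14)
y(A) = -7 + 2*A (y(A) = -7 + (A + A) = -7 + 2*A)
1/(-910 + y(F)) = 1/(-910 + (-7 + 2*(-14))) = 1/(-910 + (-7 - 28)) = 1/(-910 - 35) = 1/(-945) = -1/945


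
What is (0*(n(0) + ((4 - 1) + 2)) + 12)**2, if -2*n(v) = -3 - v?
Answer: 144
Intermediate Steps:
n(v) = 3/2 + v/2 (n(v) = -(-3 - v)/2 = 3/2 + v/2)
(0*(n(0) + ((4 - 1) + 2)) + 12)**2 = (0*((3/2 + (1/2)*0) + ((4 - 1) + 2)) + 12)**2 = (0*((3/2 + 0) + (3 + 2)) + 12)**2 = (0*(3/2 + 5) + 12)**2 = (0*(13/2) + 12)**2 = (0 + 12)**2 = 12**2 = 144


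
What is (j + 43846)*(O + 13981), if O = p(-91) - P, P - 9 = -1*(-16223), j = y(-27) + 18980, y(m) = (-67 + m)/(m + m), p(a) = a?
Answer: -3972849358/27 ≈ -1.4714e+8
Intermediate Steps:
y(m) = (-67 + m)/(2*m) (y(m) = (-67 + m)/((2*m)) = (-67 + m)*(1/(2*m)) = (-67 + m)/(2*m))
j = 512507/27 (j = (½)*(-67 - 27)/(-27) + 18980 = (½)*(-1/27)*(-94) + 18980 = 47/27 + 18980 = 512507/27 ≈ 18982.)
P = 16232 (P = 9 - 1*(-16223) = 9 + 16223 = 16232)
O = -16323 (O = -91 - 1*16232 = -91 - 16232 = -16323)
(j + 43846)*(O + 13981) = (512507/27 + 43846)*(-16323 + 13981) = (1696349/27)*(-2342) = -3972849358/27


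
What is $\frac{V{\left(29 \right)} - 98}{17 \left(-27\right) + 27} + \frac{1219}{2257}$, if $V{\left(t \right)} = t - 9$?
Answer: $\frac{117109}{162504} \approx 0.72065$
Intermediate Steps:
$V{\left(t \right)} = -9 + t$
$\frac{V{\left(29 \right)} - 98}{17 \left(-27\right) + 27} + \frac{1219}{2257} = \frac{\left(-9 + 29\right) - 98}{17 \left(-27\right) + 27} + \frac{1219}{2257} = \frac{20 - 98}{-459 + 27} + 1219 \cdot \frac{1}{2257} = - \frac{78}{-432} + \frac{1219}{2257} = \left(-78\right) \left(- \frac{1}{432}\right) + \frac{1219}{2257} = \frac{13}{72} + \frac{1219}{2257} = \frac{117109}{162504}$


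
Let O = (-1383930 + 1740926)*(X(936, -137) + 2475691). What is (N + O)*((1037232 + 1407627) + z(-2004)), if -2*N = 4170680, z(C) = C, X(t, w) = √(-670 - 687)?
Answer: 2159018941996588080 + 872089463580*I*√1357 ≈ 2.159e+18 + 3.2126e+13*I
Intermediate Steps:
X(t, w) = I*√1357 (X(t, w) = √(-1357) = I*√1357)
N = -2085340 (N = -½*4170680 = -2085340)
O = 883811784236 + 356996*I*√1357 (O = (-1383930 + 1740926)*(I*√1357 + 2475691) = 356996*(2475691 + I*√1357) = 883811784236 + 356996*I*√1357 ≈ 8.8381e+11 + 1.3151e+7*I)
(N + O)*((1037232 + 1407627) + z(-2004)) = (-2085340 + (883811784236 + 356996*I*√1357))*((1037232 + 1407627) - 2004) = (883809698896 + 356996*I*√1357)*(2444859 - 2004) = (883809698896 + 356996*I*√1357)*2442855 = 2159018941996588080 + 872089463580*I*√1357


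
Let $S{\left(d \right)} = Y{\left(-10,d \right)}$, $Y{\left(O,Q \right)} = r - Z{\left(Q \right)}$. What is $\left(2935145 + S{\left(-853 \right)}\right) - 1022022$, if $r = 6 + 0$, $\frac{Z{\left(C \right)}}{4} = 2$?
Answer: $1913121$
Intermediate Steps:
$Z{\left(C \right)} = 8$ ($Z{\left(C \right)} = 4 \cdot 2 = 8$)
$r = 6$
$Y{\left(O,Q \right)} = -2$ ($Y{\left(O,Q \right)} = 6 - 8 = -2$)
$S{\left(d \right)} = -2$
$\left(2935145 + S{\left(-853 \right)}\right) - 1022022 = \left(2935145 - 2\right) - 1022022 = 2935143 - 1022022 = 1913121$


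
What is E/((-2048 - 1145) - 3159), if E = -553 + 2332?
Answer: -1779/6352 ≈ -0.28007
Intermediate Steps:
E = 1779
E/((-2048 - 1145) - 3159) = 1779/((-2048 - 1145) - 3159) = 1779/(-3193 - 3159) = 1779/(-6352) = 1779*(-1/6352) = -1779/6352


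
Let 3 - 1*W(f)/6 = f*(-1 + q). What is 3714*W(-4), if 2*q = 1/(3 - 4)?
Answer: -66852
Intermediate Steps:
q = -½ (q = 1/(2*(3 - 4)) = (½)/(-1) = (½)*(-1) = -½ ≈ -0.50000)
W(f) = 18 + 9*f (W(f) = 18 - 6*f*(-1 - ½) = 18 - 6*f*(-3)/2 = 18 - (-9)*f = 18 + 9*f)
3714*W(-4) = 3714*(18 + 9*(-4)) = 3714*(18 - 36) = 3714*(-18) = -66852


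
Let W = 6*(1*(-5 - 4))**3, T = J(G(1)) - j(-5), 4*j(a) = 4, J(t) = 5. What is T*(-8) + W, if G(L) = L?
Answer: -4406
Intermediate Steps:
j(a) = 1 (j(a) = (1/4)*4 = 1)
T = 4 (T = 5 - 1*1 = 5 - 1 = 4)
W = -4374 (W = 6*(1*(-9))**3 = 6*(-9)**3 = 6*(-729) = -4374)
T*(-8) + W = 4*(-8) - 4374 = -32 - 4374 = -4406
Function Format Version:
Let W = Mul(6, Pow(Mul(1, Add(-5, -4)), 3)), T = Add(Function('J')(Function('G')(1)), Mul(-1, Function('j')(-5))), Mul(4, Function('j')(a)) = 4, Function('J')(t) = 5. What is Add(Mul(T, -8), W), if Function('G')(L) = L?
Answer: -4406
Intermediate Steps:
Function('j')(a) = 1 (Function('j')(a) = Mul(Rational(1, 4), 4) = 1)
T = 4 (T = Add(5, Mul(-1, 1)) = Add(5, -1) = 4)
W = -4374 (W = Mul(6, Pow(Mul(1, -9), 3)) = Mul(6, Pow(-9, 3)) = Mul(6, -729) = -4374)
Add(Mul(T, -8), W) = Add(Mul(4, -8), -4374) = Add(-32, -4374) = -4406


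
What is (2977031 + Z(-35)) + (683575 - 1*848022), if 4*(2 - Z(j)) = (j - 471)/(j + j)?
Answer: 393761787/140 ≈ 2.8126e+6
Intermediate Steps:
Z(j) = 2 - (-471 + j)/(8*j) (Z(j) = 2 - (j - 471)/(4*(j + j)) = 2 - (-471 + j)/(4*(2*j)) = 2 - (-471 + j)*1/(2*j)/4 = 2 - (-471 + j)/(8*j))
(2977031 + Z(-35)) + (683575 - 1*848022) = (2977031 + (3/8)*(157 + 5*(-35))/(-35)) + (683575 - 1*848022) = (2977031 + (3/8)*(-1/35)*(157 - 175)) + (683575 - 848022) = (2977031 + (3/8)*(-1/35)*(-18)) - 164447 = (2977031 + 27/140) - 164447 = 416784367/140 - 164447 = 393761787/140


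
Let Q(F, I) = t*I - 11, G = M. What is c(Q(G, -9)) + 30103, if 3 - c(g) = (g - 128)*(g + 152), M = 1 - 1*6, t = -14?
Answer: 33577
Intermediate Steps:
M = -5 (M = 1 - 6 = -5)
G = -5
Q(F, I) = -11 - 14*I (Q(F, I) = -14*I - 11 = -11 - 14*I)
c(g) = 3 - (-128 + g)*(152 + g) (c(g) = 3 - (g - 128)*(g + 152) = 3 - (-128 + g)*(152 + g))
c(Q(G, -9)) + 30103 = (19459 - (-11 - 14*(-9))² - 24*(-11 - 14*(-9))) + 30103 = (19459 - (-11 + 126)² - 24*(-11 + 126)) + 30103 = (19459 - 1*115² - 24*115) + 30103 = (19459 - 1*13225 - 2760) + 30103 = (19459 - 13225 - 2760) + 30103 = 3474 + 30103 = 33577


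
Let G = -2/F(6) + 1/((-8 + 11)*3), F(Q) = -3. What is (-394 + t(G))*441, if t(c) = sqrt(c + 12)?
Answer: -173754 + 147*sqrt(115) ≈ -1.7218e+5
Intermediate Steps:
G = 7/9 (G = -2/(-3) + 1/((-8 + 11)*3) = -2*(-1/3) + (1/3)/3 = 2/3 + (1/3)*(1/3) = 2/3 + 1/9 = 7/9 ≈ 0.77778)
t(c) = sqrt(12 + c)
(-394 + t(G))*441 = (-394 + sqrt(12 + 7/9))*441 = (-394 + sqrt(115/9))*441 = (-394 + sqrt(115)/3)*441 = -173754 + 147*sqrt(115)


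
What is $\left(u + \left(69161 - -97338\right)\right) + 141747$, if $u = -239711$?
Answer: $68535$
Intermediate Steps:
$\left(u + \left(69161 - -97338\right)\right) + 141747 = \left(-239711 + \left(69161 - -97338\right)\right) + 141747 = \left(-239711 + \left(69161 + 97338\right)\right) + 141747 = \left(-239711 + 166499\right) + 141747 = -73212 + 141747 = 68535$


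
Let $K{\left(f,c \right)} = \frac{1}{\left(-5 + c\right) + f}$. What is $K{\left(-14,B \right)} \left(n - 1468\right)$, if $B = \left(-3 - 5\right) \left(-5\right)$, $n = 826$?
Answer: $- \frac{214}{7} \approx -30.571$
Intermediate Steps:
$B = 40$ ($B = \left(-3 - 5\right) \left(-5\right) = \left(-8\right) \left(-5\right) = 40$)
$K{\left(f,c \right)} = \frac{1}{-5 + c + f}$
$K{\left(-14,B \right)} \left(n - 1468\right) = \frac{826 - 1468}{-5 + 40 - 14} = \frac{1}{21} \left(-642\right) = - \frac{214}{7}$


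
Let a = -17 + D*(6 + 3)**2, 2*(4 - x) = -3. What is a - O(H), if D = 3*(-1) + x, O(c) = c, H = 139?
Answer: 93/2 ≈ 46.500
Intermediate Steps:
x = 11/2 (x = 4 - 1/2*(-3) = 4 + 3/2 = 11/2 ≈ 5.5000)
D = 5/2 (D = 3*(-1) + 11/2 = -3 + 11/2 = 5/2 ≈ 2.5000)
a = 371/2 (a = -17 + 5*(6 + 3)**2/2 = -17 + (5/2)*9**2 = -17 + (5/2)*81 = -17 + 405/2 = 371/2 ≈ 185.50)
a - O(H) = 371/2 - 1*139 = 371/2 - 139 = 93/2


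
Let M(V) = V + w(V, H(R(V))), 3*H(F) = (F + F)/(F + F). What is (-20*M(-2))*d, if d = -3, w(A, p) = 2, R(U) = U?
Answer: 0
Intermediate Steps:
H(F) = ⅓ (H(F) = ((F + F)/(F + F))/3 = ((2*F)/((2*F)))/3 = ((2*F)*(1/(2*F)))/3 = (⅓)*1 = ⅓)
M(V) = 2 + V (M(V) = V + 2 = 2 + V)
(-20*M(-2))*d = -20*(2 - 2)*(-3) = -20*0*(-3) = 0*(-3) = 0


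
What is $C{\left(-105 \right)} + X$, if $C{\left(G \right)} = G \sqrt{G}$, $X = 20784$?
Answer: $20784 - 105 i \sqrt{105} \approx 20784.0 - 1075.9 i$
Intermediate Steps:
$C{\left(G \right)} = G^{\frac{3}{2}}$
$C{\left(-105 \right)} + X = \left(-105\right)^{\frac{3}{2}} + 20784 = - 105 i \sqrt{105} + 20784 = 20784 - 105 i \sqrt{105}$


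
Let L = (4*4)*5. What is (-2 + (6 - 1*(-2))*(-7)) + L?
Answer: 22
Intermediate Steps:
L = 80 (L = 16*5 = 80)
(-2 + (6 - 1*(-2))*(-7)) + L = (-2 + (6 - 1*(-2))*(-7)) + 80 = (-2 + (6 + 2)*(-7)) + 80 = (-2 + 8*(-7)) + 80 = (-2 - 56) + 80 = -58 + 80 = 22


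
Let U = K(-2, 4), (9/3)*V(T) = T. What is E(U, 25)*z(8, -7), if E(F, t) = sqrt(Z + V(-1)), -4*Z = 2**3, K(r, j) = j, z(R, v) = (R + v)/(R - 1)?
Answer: I*sqrt(21)/21 ≈ 0.21822*I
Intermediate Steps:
V(T) = T/3
z(R, v) = (R + v)/(-1 + R)
Z = -2 (Z = -1/4*2**3 = -1/4*8 = -2)
U = 4
E(F, t) = I*sqrt(21)/3 (E(F, t) = sqrt(-2 + (1/3)*(-1)) = sqrt(-2 - 1/3) = sqrt(-7/3) = I*sqrt(21)/3)
E(U, 25)*z(8, -7) = (I*sqrt(21)/3)*((8 - 7)/(-1 + 8)) = (I*sqrt(21)/3)*(1/7) = I*sqrt(21)/21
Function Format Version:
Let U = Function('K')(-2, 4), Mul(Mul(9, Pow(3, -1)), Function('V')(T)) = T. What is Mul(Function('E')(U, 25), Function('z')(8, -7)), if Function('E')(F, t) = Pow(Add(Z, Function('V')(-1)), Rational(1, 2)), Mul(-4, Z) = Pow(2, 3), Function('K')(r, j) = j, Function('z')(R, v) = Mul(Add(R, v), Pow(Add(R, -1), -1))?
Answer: Mul(Rational(1, 21), I, Pow(21, Rational(1, 2))) ≈ Mul(0.21822, I)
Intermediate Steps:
Function('V')(T) = Mul(Rational(1, 3), T)
Function('z')(R, v) = Mul(Pow(Add(-1, R), -1), Add(R, v)) (Function('z')(R, v) = Mul(Add(R, v), Pow(Add(-1, R), -1)) = Mul(Pow(Add(-1, R), -1), Add(R, v)))
Z = -2 (Z = Mul(Rational(-1, 4), Pow(2, 3)) = Mul(Rational(-1, 4), 8) = -2)
U = 4
Function('E')(F, t) = Mul(Rational(1, 3), I, Pow(21, Rational(1, 2))) (Function('E')(F, t) = Pow(Add(-2, Mul(Rational(1, 3), -1)), Rational(1, 2)) = Pow(Add(-2, Rational(-1, 3)), Rational(1, 2)) = Pow(Rational(-7, 3), Rational(1, 2)) = Mul(Rational(1, 3), I, Pow(21, Rational(1, 2))))
Mul(Function('E')(U, 25), Function('z')(8, -7)) = Mul(Mul(Rational(1, 3), I, Pow(21, Rational(1, 2))), Mul(Pow(Add(-1, 8), -1), Add(8, -7))) = Mul(Mul(Rational(1, 3), I, Pow(21, Rational(1, 2))), Mul(Pow(7, -1), 1)) = Mul(Mul(Rational(1, 3), I, Pow(21, Rational(1, 2))), Mul(Rational(1, 7), 1)) = Mul(Mul(Rational(1, 3), I, Pow(21, Rational(1, 2))), Rational(1, 7)) = Mul(Rational(1, 21), I, Pow(21, Rational(1, 2)))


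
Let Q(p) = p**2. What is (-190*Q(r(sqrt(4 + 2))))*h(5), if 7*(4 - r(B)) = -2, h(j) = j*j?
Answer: -4275000/49 ≈ -87245.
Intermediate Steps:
h(j) = j**2
r(B) = 30/7 (r(B) = 4 - 1/7*(-2) = 4 + 2/7 = 30/7)
(-190*Q(r(sqrt(4 + 2))))*h(5) = -190*(30/7)**2*5**2 = -190*900/49*25 = -171000/49*25 = -4275000/49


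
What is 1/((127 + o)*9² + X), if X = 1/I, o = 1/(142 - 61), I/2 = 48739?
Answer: 97478/1002853665 ≈ 9.7201e-5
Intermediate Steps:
I = 97478 (I = 2*48739 = 97478)
o = 1/81 ≈ 0.012346
X = 1/97478 ≈ 1.0259e-5
1/((127 + o)*9² + X) = 1/((127 + 1/81)*9² + 1/97478) = 1/((10288/81)*81 + 1/97478) = 1/(10288 + 1/97478) = 1/(1002853665/97478) = 97478/1002853665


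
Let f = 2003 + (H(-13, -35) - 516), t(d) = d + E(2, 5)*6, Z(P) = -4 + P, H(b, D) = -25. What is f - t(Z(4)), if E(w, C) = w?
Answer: 1450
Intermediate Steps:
t(d) = 12 + d (t(d) = d + 2*6 = d + 12 = 12 + d)
f = 1462 (f = 2003 + (-25 - 516) = 2003 - 541 = 1462)
f - t(Z(4)) = 1462 - (12 + (-4 + 4)) = 1462 - (12 + 0) = 1462 - 1*12 = 1462 - 12 = 1450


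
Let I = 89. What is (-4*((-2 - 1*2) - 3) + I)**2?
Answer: 13689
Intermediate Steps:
(-4*((-2 - 1*2) - 3) + I)**2 = (-4*((-2 - 1*2) - 3) + 89)**2 = (-4*((-2 - 2) - 3) + 89)**2 = (-4*(-4 - 3) + 89)**2 = (-4*(-7) + 89)**2 = (28 + 89)**2 = 117**2 = 13689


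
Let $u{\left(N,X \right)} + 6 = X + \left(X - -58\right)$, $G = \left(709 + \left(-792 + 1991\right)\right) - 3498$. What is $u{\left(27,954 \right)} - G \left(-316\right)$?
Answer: $-500480$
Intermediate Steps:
$G = -1590$ ($G = \left(709 + 1199\right) - 3498 = 1908 - 3498 = -1590$)
$u{\left(N,X \right)} = 52 + 2 X$ ($u{\left(N,X \right)} = -6 + \left(X + \left(X - -58\right)\right) = -6 + \left(X + \left(X + 58\right)\right) = -6 + \left(X + \left(58 + X\right)\right) = -6 + \left(58 + 2 X\right) = 52 + 2 X$)
$u{\left(27,954 \right)} - G \left(-316\right) = \left(52 + 2 \cdot 954\right) - \left(-1590\right) \left(-316\right) = \left(52 + 1908\right) - 502440 = 1960 - 502440 = -500480$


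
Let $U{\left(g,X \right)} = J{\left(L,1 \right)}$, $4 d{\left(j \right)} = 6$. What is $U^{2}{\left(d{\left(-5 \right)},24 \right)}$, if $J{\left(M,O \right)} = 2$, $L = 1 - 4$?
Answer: $4$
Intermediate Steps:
$d{\left(j \right)} = \frac{3}{2}$ ($d{\left(j \right)} = \frac{1}{4} \cdot 6 = \frac{3}{2}$)
$L = -3$ ($L = 1 - 4 = -3$)
$U{\left(g,X \right)} = 2$
$U^{2}{\left(d{\left(-5 \right)},24 \right)} = 2^{2} = 4$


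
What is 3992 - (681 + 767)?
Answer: 2544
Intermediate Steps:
3992 - (681 + 767) = 3992 - 1*1448 = 3992 - 1448 = 2544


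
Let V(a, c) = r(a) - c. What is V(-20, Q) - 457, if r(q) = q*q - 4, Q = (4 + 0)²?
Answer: -77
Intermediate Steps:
Q = 16 (Q = 4² = 16)
r(q) = -4 + q² (r(q) = q² - 4 = -4 + q²)
V(a, c) = -4 + a² - c (V(a, c) = (-4 + a²) - c = -4 + a² - c)
V(-20, Q) - 457 = (-4 + (-20)² - 1*16) - 457 = (-4 + 400 - 16) - 457 = 380 - 457 = -77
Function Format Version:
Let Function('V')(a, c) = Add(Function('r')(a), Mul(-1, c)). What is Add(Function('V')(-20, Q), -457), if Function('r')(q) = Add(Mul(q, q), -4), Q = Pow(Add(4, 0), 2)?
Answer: -77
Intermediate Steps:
Q = 16 (Q = Pow(4, 2) = 16)
Function('r')(q) = Add(-4, Pow(q, 2)) (Function('r')(q) = Add(Pow(q, 2), -4) = Add(-4, Pow(q, 2)))
Function('V')(a, c) = Add(-4, Pow(a, 2), Mul(-1, c)) (Function('V')(a, c) = Add(Add(-4, Pow(a, 2)), Mul(-1, c)) = Add(-4, Pow(a, 2), Mul(-1, c)))
Add(Function('V')(-20, Q), -457) = Add(Add(-4, Pow(-20, 2), Mul(-1, 16)), -457) = Add(Add(-4, 400, -16), -457) = Add(380, -457) = -77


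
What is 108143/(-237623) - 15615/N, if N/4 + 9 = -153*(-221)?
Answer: -2037016337/3570047952 ≈ -0.57059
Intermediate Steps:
N = 135216 (N = -36 + 4*(-153*(-221)) = -36 + 4*33813 = -36 + 135252 = 135216)
108143/(-237623) - 15615/N = 108143/(-237623) - 15615/135216 = 108143*(-1/237623) - 15615*1/135216 = -108143/237623 - 1735/15024 = -2037016337/3570047952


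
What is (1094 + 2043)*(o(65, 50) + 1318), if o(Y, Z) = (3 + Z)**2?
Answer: 12946399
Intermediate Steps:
(1094 + 2043)*(o(65, 50) + 1318) = (1094 + 2043)*((3 + 50)**2 + 1318) = 3137*(53**2 + 1318) = 3137*(2809 + 1318) = 3137*4127 = 12946399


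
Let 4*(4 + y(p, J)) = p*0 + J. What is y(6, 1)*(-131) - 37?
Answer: 1817/4 ≈ 454.25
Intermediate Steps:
y(p, J) = -4 + J/4 (y(p, J) = -4 + (p*0 + J)/4 = -4 + (0 + J)/4 = -4 + J/4)
y(6, 1)*(-131) - 37 = (-4 + (¼)*1)*(-131) - 37 = (-4 + ¼)*(-131) - 37 = -15/4*(-131) - 37 = 1965/4 - 37 = 1817/4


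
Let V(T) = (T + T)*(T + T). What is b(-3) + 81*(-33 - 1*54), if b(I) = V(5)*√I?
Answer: -7047 + 100*I*√3 ≈ -7047.0 + 173.21*I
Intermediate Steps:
V(T) = 4*T² (V(T) = (2*T)*(2*T) = 4*T²)
b(I) = 100*√I (b(I) = (4*5²)*√I = (4*25)*√I = 100*√I)
b(-3) + 81*(-33 - 1*54) = 100*√(-3) + 81*(-33 - 1*54) = 100*(I*√3) + 81*(-33 - 54) = 100*I*√3 + 81*(-87) = 100*I*√3 - 7047 = -7047 + 100*I*√3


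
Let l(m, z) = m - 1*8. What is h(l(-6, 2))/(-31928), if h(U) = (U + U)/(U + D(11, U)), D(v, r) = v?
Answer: -7/23946 ≈ -0.00029232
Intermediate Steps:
l(m, z) = -8 + m (l(m, z) = m - 8 = -8 + m)
h(U) = 2*U/(11 + U) (h(U) = (U + U)/(U + 11) = (2*U)/(11 + U) = 2*U/(11 + U))
h(l(-6, 2))/(-31928) = (2*(-8 - 6)/(11 + (-8 - 6)))/(-31928) = (2*(-14)/(11 - 14))*(-1/31928) = (2*(-14)/(-3))*(-1/31928) = (2*(-14)*(-⅓))*(-1/31928) = (28/3)*(-1/31928) = -7/23946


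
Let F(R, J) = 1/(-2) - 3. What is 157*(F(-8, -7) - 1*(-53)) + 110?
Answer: 15763/2 ≈ 7881.5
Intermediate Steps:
F(R, J) = -7/2 (F(R, J) = -½ - 3 = -7/2)
157*(F(-8, -7) - 1*(-53)) + 110 = 157*(-7/2 - 1*(-53)) + 110 = 157*(-7/2 + 53) + 110 = 157*(99/2) + 110 = 15543/2 + 110 = 15763/2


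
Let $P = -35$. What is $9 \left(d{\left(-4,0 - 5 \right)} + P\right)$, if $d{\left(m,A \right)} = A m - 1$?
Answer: $-144$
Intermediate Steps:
$d{\left(m,A \right)} = -1 + A m$ ($d{\left(m,A \right)} = A m + \left(-4 + 3\right) = A m - 1 = -1 + A m$)
$9 \left(d{\left(-4,0 - 5 \right)} + P\right) = 9 \left(\left(-1 + \left(0 - 5\right) \left(-4\right)\right) - 35\right) = 9 \left(\left(-1 - -20\right) - 35\right) = 9 \left(\left(-1 + 20\right) - 35\right) = 9 \left(19 - 35\right) = 9 \left(-16\right) = -144$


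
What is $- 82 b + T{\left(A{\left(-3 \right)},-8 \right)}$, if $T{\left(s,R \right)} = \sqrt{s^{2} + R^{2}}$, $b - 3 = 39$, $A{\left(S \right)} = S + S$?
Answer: $-3434$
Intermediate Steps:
$A{\left(S \right)} = 2 S$
$b = 42$ ($b = 3 + 39 = 42$)
$T{\left(s,R \right)} = \sqrt{R^{2} + s^{2}}$
$- 82 b + T{\left(A{\left(-3 \right)},-8 \right)} = \left(-82\right) 42 + \sqrt{\left(-8\right)^{2} + \left(2 \left(-3\right)\right)^{2}} = -3444 + \sqrt{64 + \left(-6\right)^{2}} = -3444 + \sqrt{64 + 36} = -3444 + \sqrt{100} = -3444 + 10 = -3434$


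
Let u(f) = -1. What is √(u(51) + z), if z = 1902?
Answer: √1901 ≈ 43.600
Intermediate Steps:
√(u(51) + z) = √(-1 + 1902) = √1901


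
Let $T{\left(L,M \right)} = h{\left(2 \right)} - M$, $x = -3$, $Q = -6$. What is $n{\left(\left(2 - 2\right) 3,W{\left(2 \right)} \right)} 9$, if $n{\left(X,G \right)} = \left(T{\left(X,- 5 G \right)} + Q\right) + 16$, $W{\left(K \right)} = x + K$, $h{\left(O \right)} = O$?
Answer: $63$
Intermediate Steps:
$T{\left(L,M \right)} = 2 - M$
$W{\left(K \right)} = -3 + K$
$n{\left(X,G \right)} = 12 + 5 G$ ($n{\left(X,G \right)} = \left(\left(2 - - 5 G\right) - 6\right) + 16 = \left(\left(2 + 5 G\right) - 6\right) + 16 = \left(-4 + 5 G\right) + 16 = 12 + 5 G$)
$n{\left(\left(2 - 2\right) 3,W{\left(2 \right)} \right)} 9 = \left(12 + 5 \left(-3 + 2\right)\right) 9 = \left(12 + 5 \left(-1\right)\right) 9 = \left(12 - 5\right) 9 = 7 \cdot 9 = 63$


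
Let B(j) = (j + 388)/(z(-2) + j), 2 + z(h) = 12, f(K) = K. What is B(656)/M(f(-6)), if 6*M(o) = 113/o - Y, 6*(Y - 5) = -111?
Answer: -261/148 ≈ -1.7635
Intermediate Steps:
Y = -27/2 (Y = 5 + (1/6)*(-111) = 5 - 37/2 = -27/2 ≈ -13.500)
z(h) = 10 (z(h) = -2 + 12 = 10)
M(o) = 9/4 + 113/(6*o) (M(o) = (113/o - 1*(-27/2))/6 = (113/o + 27/2)/6 = (27/2 + 113/o)/6 = 9/4 + 113/(6*o))
B(j) = (388 + j)/(10 + j) (B(j) = (j + 388)/(10 + j) = (388 + j)/(10 + j))
B(656)/M(f(-6)) = ((388 + 656)/(10 + 656))/(((1/12)*(226 + 27*(-6))/(-6))) = (1044/666)/(((1/12)*(-1/6)*(226 - 162))) = ((1/666)*1044)/(((1/12)*(-1/6)*64)) = 58/(37*(-8/9)) = (58/37)*(-9/8) = -261/148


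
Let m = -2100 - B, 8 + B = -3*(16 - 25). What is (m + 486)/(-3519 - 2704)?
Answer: 1633/6223 ≈ 0.26241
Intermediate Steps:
B = 19 (B = -8 - 3*(16 - 25) = -8 - 3*(-9) = -8 + 27 = 19)
m = -2119 (m = -2100 - 1*19 = -2100 - 19 = -2119)
(m + 486)/(-3519 - 2704) = (-2119 + 486)/(-3519 - 2704) = -1633/(-6223) = -1633*(-1/6223) = 1633/6223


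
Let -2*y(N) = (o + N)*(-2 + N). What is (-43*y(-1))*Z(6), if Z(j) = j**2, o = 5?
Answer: -9288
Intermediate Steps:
y(N) = -(-2 + N)*(5 + N)/2 (y(N) = -(5 + N)*(-2 + N)/2 = -(-2 + N)*(5 + N)/2)
(-43*y(-1))*Z(6) = -43*(5 - 3/2*(-1) - 1/2*(-1)**2)*6**2 = -43*(5 + 3/2 - 1/2*1)*36 = -43*(5 + 3/2 - 1/2)*36 = -43*6*36 = -258*36 = -9288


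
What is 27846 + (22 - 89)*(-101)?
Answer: 34613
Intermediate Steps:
27846 + (22 - 89)*(-101) = 27846 - 67*(-101) = 27846 + 6767 = 34613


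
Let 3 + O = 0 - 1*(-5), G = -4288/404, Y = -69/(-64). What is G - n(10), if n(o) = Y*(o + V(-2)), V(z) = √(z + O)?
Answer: -69149/3232 ≈ -21.395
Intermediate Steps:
Y = 69/64 (Y = -69*(-1/64) = 69/64 ≈ 1.0781)
G = -1072/101 (G = -4288*1/404 = -1072/101 ≈ -10.614)
O = 2 (O = -3 + (0 - 1*(-5)) = -3 + (0 + 5) = -3 + 5 = 2)
V(z) = √(2 + z) (V(z) = √(z + 2) = √(2 + z))
n(o) = 69*o/64 (n(o) = 69*(o + √(2 - 2))/64 = 69*(o + √0)/64 = 69*(o + 0)/64 = 69*o/64)
G - n(10) = -1072/101 - 69*10/64 = -1072/101 - 1*345/32 = -1072/101 - 345/32 = -69149/3232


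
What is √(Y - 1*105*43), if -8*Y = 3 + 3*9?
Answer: 5*I*√723/2 ≈ 67.222*I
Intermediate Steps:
Y = -15/4 (Y = -(3 + 3*9)/8 = -(3 + 27)/8 = -⅛*30 = -15/4 ≈ -3.7500)
√(Y - 1*105*43) = √(-15/4 - 1*105*43) = √(-15/4 - 105*43) = √(-15/4 - 4515) = √(-18075/4) = 5*I*√723/2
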